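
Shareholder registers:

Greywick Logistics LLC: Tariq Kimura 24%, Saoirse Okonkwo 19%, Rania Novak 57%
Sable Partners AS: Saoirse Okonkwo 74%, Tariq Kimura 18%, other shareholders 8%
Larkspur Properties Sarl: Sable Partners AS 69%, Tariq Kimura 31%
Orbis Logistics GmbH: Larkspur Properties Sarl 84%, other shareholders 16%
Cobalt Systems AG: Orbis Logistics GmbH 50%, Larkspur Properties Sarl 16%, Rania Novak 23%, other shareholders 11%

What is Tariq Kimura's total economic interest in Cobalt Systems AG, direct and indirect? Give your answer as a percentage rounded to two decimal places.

25.18%

Tariq reaches Cobalt along 4 paths.
Via Sable → Larkspur → Orbis: 18% × 69% × 84% × 50% = 5.2164%.
Via Larkspur → Orbis: 31% × 84% × 50% = 13.02%.
Via Sable → Larkspur: 18% × 69% × 16% = 1.9872%.
Via Larkspur: 31% × 16% = 4.96%.
Total: 5.2164% + 13.02% + 1.9872% + 4.96% = 25.1836%.
Rounded: 25.18%.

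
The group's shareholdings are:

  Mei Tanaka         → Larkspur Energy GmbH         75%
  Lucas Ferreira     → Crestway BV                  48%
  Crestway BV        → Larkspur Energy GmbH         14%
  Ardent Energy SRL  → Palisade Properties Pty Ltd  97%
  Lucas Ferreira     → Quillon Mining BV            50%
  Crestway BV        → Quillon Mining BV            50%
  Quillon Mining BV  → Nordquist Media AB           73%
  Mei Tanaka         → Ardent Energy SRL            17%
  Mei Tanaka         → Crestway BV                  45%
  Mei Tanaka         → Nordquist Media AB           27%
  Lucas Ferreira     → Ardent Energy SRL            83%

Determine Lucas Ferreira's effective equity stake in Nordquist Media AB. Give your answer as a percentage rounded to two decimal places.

54.02%

Lucas reaches Nordquist along 2 paths.
Via Quillon: 50% × 73% = 36.5%.
Via Crestway → Quillon: 48% × 50% × 73% = 17.52%.
Total: 36.5% + 17.52% = 54.02%.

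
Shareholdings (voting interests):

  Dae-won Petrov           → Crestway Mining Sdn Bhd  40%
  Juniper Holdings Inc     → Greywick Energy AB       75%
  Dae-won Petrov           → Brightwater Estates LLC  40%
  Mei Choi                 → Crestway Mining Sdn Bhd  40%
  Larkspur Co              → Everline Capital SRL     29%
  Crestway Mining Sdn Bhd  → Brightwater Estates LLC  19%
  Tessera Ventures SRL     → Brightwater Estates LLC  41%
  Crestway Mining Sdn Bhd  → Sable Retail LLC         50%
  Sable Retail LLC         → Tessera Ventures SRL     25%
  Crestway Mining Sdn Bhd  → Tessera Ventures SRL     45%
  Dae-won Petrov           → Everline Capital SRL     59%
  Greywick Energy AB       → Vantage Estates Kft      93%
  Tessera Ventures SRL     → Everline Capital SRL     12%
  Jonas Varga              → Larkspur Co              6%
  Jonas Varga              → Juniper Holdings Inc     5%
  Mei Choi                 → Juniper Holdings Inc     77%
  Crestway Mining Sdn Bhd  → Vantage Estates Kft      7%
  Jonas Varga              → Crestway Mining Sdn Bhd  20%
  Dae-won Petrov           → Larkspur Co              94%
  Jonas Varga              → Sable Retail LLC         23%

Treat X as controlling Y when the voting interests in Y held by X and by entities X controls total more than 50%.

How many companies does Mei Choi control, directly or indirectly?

Mei holds 77% of Juniper, so Mei controls Juniper.
Juniper holds 75% of Greywick, so Mei controls Greywick.
Greywick holds 93% of Vantage, so Mei controls Vantage.
No other company's threshold is met.
Mei controls 3 companies.

3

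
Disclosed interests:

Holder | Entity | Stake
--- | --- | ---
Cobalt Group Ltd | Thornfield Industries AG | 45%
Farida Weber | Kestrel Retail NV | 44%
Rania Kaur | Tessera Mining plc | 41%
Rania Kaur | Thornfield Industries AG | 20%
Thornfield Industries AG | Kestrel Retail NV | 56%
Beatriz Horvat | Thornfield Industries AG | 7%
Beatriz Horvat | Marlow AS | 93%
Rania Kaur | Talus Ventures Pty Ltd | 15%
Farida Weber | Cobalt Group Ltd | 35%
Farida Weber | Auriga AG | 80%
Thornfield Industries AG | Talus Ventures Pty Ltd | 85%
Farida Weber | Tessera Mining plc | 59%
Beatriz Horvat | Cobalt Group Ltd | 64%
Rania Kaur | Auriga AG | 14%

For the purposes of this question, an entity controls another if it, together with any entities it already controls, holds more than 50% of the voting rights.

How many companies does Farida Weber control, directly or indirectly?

2

Farida holds 80% of Auriga, so Farida controls Auriga.
Farida holds 59% of Tessera, so Farida controls Tessera.
No other company's threshold is met.
Farida controls 2 companies.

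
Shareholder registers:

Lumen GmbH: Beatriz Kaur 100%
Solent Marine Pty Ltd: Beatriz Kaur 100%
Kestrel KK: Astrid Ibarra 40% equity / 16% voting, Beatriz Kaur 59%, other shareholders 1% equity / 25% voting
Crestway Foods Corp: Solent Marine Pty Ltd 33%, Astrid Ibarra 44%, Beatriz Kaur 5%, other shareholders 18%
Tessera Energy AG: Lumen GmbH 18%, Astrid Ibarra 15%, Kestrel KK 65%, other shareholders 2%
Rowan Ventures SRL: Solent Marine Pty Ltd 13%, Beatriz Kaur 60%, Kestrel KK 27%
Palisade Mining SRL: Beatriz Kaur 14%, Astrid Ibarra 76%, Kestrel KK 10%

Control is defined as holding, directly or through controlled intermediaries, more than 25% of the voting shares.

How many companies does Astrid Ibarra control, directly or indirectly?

Astrid holds 44% of Crestway, so Astrid controls Crestway.
Astrid holds 76% of Palisade, so Astrid controls Palisade.
No other company's threshold is met.
Astrid controls 2 companies.

2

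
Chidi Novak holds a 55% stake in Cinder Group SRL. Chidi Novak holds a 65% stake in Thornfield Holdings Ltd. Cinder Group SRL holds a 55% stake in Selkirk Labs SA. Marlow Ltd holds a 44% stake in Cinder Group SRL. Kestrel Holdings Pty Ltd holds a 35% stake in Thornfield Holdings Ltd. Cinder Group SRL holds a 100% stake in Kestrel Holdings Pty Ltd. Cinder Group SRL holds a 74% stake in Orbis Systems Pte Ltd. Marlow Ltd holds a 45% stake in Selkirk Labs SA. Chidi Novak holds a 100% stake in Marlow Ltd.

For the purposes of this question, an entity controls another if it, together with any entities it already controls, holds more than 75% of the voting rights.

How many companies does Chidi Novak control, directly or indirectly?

Chidi holds 100% of Marlow, so Chidi controls Marlow.
Marlow and Chidi together hold 44% + 55% = 99% of Cinder, so Chidi controls Cinder.
Cinder and Marlow together hold 55% + 45% = 100% of Selkirk, so Chidi controls Selkirk.
Cinder holds 100% of Kestrel, so Chidi controls Kestrel.
Chidi and Kestrel together hold 65% + 35% = 100% of Thornfield, so Chidi controls Thornfield.
No other company's threshold is met.
Chidi controls 5 companies.

5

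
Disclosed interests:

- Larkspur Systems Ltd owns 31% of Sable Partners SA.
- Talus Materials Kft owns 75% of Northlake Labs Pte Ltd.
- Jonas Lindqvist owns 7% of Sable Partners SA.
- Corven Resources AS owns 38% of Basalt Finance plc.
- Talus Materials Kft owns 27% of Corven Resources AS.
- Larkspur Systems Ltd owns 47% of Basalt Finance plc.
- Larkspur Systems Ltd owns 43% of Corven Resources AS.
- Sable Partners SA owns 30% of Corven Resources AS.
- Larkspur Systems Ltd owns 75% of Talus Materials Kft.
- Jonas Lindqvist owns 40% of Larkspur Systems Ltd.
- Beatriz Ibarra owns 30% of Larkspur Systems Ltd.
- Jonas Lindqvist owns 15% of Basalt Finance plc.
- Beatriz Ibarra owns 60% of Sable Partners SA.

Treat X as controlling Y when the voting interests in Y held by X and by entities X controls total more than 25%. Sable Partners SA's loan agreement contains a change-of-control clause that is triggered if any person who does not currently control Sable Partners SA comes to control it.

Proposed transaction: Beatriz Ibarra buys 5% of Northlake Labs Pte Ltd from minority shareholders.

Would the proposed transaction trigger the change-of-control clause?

The purchase changes only Beatriz's holdings, so Beatriz is the only person who could newly come to control Sable.
Beatriz holds 30% of Larkspur, so Beatriz controls Larkspur.
Beatriz and Larkspur together hold 60% + 31% = 91% of Sable, so Beatriz controls Sable.
So Beatriz already controls Sable before the transaction.
After the purchase, Beatriz holds 5% of Northlake directly.
Beatriz controlled Sable already, so this is not a new person acquiring control; every other person's position is unchanged or reduced.
No new person acquires control, so the clause is not triggered.

No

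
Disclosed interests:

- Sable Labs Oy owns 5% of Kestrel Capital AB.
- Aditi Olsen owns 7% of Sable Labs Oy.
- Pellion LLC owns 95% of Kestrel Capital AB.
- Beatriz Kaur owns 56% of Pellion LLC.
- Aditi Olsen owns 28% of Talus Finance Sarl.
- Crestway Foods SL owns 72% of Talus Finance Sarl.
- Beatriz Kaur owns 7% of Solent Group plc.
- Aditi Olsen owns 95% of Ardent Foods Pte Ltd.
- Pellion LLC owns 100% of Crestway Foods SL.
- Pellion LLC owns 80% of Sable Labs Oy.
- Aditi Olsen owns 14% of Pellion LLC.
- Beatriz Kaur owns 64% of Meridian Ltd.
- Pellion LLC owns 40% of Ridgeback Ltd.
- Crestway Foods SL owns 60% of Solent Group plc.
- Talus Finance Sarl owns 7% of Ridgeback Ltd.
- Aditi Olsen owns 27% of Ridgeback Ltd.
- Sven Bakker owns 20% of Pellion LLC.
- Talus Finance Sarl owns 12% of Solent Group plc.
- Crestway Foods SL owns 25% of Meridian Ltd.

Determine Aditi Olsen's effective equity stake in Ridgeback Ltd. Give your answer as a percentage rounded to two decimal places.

Aditi reaches Ridgeback along 4 paths.
Via Pellion → Crestway → Talus: 14% × 100% × 72% × 7% = 0.7056%.
Via Talus: 28% × 7% = 1.96%.
Via Pellion: 14% × 40% = 5.6%.
Direct stake: 27% = 27%.
Total: 0.7056% + 1.96% + 5.6% + 27% = 35.2656%.
Rounded: 35.27%.

35.27%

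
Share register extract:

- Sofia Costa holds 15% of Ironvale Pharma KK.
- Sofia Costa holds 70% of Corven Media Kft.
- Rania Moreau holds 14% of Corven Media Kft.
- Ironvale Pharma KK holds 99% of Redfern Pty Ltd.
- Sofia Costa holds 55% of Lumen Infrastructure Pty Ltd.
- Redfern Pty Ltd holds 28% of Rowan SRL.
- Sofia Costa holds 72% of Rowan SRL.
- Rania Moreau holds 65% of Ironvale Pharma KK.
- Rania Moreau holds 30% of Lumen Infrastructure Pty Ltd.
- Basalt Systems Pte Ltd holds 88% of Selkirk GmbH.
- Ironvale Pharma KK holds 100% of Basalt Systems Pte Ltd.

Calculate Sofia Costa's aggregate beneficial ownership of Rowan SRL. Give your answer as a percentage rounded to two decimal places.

76.16%

Sofia reaches Rowan along 2 paths.
Via Ironvale → Redfern: 15% × 99% × 28% = 4.158%.
Direct stake: 72% = 72%.
Total: 4.158% + 72% = 76.158%.
Rounded: 76.16%.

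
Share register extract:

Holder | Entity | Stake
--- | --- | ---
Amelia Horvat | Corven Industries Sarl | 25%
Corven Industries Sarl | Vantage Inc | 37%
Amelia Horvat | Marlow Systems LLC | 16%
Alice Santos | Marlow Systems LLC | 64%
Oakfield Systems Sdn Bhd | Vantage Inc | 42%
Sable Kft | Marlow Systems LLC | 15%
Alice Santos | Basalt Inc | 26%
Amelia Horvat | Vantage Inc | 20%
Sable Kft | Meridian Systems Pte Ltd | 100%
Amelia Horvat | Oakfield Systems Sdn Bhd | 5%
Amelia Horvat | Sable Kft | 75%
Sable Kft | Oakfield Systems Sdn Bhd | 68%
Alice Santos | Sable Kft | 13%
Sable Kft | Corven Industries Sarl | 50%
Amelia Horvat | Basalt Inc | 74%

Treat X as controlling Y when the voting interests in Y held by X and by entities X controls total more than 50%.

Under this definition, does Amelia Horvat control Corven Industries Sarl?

Yes

Amelia holds 75% of Sable, so Amelia controls Sable.
Amelia and Sable together hold 25% + 50% = 75% of Corven, so Amelia controls Corven.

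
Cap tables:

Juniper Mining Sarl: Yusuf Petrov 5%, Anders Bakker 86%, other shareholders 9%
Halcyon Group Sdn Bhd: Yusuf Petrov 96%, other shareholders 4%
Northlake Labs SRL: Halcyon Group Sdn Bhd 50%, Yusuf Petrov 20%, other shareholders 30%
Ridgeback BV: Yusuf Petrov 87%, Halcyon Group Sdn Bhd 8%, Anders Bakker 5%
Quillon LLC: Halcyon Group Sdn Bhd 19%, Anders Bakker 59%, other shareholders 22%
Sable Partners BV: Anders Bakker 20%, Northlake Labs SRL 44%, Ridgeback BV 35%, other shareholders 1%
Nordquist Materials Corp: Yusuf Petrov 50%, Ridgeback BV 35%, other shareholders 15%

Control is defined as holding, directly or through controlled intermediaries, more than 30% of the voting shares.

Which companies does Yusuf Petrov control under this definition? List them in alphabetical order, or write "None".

Halcyon Group Sdn Bhd, Nordquist Materials Corp, Northlake Labs SRL, Ridgeback BV, Sable Partners BV

Yusuf holds 96% of Halcyon, so Yusuf controls Halcyon.
Halcyon and Yusuf together hold 50% + 20% = 70% of Northlake, so Yusuf controls Northlake.
Yusuf and Halcyon together hold 87% + 8% = 95% of Ridgeback, so Yusuf controls Ridgeback.
Northlake and Ridgeback together hold 44% + 35% = 79% of Sable, so Yusuf controls Sable.
Yusuf and Ridgeback together hold 50% + 35% = 85% of Nordquist, so Yusuf controls Nordquist.
No other company's threshold is met.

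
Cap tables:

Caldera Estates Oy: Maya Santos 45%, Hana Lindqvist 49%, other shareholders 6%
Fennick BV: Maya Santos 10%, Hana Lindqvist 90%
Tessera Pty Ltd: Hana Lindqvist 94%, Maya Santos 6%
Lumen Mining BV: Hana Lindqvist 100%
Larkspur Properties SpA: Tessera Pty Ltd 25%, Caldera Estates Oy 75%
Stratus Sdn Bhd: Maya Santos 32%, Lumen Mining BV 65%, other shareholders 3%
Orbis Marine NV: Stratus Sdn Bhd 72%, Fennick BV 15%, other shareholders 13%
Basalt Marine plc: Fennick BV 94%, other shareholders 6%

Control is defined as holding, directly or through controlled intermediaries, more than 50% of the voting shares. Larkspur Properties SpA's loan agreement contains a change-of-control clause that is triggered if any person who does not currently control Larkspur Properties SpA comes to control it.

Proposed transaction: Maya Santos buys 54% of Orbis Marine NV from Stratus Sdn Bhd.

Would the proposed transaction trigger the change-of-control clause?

No

The purchase adds only to Maya's holdings (Stratus's stake shrinks), so Maya is the only person who could newly come to control Larkspur.
Maya's largest direct stake is 45% in Caldera, which does not meet the threshold, so Maya controls no company.
Neither Maya nor any entity Maya controls holds any voting interest in Larkspur.
So before the transaction, Maya does not control Larkspur.
After the purchase, Maya holds 54% of Orbis directly, and Stratus's stake falls to 18%.
Maya holds 54% of Orbis, so Maya controls Orbis.
After the transaction, neither Maya nor any entity Maya controls holds a voting interest in Larkspur, so Maya still does not control it.
No new person acquires control, so the clause is not triggered.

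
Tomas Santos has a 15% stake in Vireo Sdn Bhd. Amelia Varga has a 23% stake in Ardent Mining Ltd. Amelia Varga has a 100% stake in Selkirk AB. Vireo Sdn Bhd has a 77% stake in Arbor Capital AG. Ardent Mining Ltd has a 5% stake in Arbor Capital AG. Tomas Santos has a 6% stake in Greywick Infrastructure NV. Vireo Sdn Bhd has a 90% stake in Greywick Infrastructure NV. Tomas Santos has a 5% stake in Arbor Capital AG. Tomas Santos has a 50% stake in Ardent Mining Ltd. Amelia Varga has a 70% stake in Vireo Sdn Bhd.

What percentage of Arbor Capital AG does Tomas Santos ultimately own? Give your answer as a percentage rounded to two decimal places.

19.05%

Tomas reaches Arbor along 3 paths.
Direct stake: 5% = 5%.
Via Ardent: 50% × 5% = 2.5%.
Via Vireo: 15% × 77% = 11.55%.
Total: 5% + 2.5% + 11.55% = 19.05%.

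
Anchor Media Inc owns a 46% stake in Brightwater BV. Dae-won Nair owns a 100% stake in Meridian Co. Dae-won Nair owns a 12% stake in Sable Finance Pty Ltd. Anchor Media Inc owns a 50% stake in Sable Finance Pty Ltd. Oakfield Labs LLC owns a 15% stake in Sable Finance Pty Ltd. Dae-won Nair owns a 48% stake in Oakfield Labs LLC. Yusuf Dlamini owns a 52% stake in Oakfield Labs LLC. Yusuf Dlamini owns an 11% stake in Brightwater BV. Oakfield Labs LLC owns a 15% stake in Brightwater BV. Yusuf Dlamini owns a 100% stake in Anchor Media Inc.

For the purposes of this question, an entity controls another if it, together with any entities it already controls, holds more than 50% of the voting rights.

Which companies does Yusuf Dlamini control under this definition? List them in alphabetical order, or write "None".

Anchor Media Inc, Brightwater BV, Oakfield Labs LLC, Sable Finance Pty Ltd

Yusuf holds 100% of Anchor, so Yusuf controls Anchor.
Yusuf holds 52% of Oakfield, so Yusuf controls Oakfield.
Anchor and Oakfield together hold 50% + 15% = 65% of Sable, so Yusuf controls Sable.
Oakfield and Yusuf and Anchor together hold 15% + 11% + 46% = 72% of Brightwater, so Yusuf controls Brightwater.
No other company's threshold is met.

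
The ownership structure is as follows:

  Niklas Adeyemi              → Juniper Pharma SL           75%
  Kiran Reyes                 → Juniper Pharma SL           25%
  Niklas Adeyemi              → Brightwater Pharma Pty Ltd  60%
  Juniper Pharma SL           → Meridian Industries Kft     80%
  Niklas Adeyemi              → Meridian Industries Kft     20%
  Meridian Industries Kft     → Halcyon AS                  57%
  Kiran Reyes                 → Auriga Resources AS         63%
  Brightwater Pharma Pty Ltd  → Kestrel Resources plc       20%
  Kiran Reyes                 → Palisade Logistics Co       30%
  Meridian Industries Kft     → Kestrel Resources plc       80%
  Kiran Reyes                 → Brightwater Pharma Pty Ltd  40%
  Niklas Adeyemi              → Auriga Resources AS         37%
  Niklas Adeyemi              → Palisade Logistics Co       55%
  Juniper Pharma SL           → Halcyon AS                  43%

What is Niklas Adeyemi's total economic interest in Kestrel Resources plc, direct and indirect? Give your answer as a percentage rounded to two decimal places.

Niklas reaches Kestrel along 3 paths.
Via Juniper → Meridian: 75% × 80% × 80% = 48%.
Via Meridian: 20% × 80% = 16%.
Via Brightwater: 60% × 20% = 12%.
Total: 48% + 16% + 12% = 76%.
Rounded: 76.00%.

76.00%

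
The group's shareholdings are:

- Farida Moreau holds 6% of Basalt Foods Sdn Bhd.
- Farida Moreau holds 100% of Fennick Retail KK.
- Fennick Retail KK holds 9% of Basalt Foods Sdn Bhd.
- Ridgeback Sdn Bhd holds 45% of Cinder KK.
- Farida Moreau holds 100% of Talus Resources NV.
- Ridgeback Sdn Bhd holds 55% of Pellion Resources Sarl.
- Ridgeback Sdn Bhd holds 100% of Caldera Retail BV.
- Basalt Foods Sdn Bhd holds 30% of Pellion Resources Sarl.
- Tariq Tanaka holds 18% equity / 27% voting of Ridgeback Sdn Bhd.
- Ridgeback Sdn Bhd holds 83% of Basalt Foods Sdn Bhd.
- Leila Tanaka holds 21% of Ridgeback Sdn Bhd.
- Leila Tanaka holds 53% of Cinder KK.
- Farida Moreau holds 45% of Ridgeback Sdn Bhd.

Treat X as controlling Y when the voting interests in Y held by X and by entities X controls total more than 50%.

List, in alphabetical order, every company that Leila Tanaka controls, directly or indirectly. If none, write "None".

Leila holds 53% of Cinder, so Leila controls Cinder.
No other company's threshold is met.

Cinder KK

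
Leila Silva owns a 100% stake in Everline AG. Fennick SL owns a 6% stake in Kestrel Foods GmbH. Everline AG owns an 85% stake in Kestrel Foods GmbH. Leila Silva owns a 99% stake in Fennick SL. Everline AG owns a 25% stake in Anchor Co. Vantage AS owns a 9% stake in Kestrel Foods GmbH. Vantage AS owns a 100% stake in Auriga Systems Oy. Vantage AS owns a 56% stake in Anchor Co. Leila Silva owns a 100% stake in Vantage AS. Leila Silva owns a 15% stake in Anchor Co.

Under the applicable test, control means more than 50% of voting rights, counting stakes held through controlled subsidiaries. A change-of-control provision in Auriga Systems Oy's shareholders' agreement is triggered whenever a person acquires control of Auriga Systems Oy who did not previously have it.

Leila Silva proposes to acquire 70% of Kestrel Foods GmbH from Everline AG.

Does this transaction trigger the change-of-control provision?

No

The purchase adds only to Leila's holdings (Everline's stake shrinks), so Leila is the only person who could newly come to control Auriga.
Leila holds 100% of Vantage, so Leila controls Vantage.
Vantage holds 100% of Auriga, so Leila controls Auriga.
So Leila already controls Auriga before the transaction.
After the purchase, Leila holds 70% of Kestrel directly, and Everline's stake falls to 15%.
Leila controlled Auriga already, so this is not a new person acquiring control; every other person's position is unchanged or reduced.
No new person acquires control, so the clause is not triggered.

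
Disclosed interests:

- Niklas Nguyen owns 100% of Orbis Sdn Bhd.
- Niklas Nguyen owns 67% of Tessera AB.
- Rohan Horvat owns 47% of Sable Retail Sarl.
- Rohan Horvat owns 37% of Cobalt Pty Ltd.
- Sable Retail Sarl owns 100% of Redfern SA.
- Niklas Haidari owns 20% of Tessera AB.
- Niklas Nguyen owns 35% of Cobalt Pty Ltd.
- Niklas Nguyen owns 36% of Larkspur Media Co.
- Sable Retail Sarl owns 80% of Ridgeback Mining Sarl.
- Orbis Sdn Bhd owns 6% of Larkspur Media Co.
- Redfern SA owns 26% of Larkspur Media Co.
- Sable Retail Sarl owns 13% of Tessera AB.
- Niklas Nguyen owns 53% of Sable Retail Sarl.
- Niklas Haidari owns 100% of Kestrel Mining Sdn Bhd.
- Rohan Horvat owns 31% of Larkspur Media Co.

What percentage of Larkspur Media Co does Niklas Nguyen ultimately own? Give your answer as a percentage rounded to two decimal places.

55.78%

Niklas Nguyen reaches Larkspur along 3 paths.
Direct stake: 36% = 36%.
Via Sable → Redfern: 53% × 100% × 26% = 13.78%.
Via Orbis: 100% × 6% = 6%.
Total: 36% + 13.78% + 6% = 55.78%.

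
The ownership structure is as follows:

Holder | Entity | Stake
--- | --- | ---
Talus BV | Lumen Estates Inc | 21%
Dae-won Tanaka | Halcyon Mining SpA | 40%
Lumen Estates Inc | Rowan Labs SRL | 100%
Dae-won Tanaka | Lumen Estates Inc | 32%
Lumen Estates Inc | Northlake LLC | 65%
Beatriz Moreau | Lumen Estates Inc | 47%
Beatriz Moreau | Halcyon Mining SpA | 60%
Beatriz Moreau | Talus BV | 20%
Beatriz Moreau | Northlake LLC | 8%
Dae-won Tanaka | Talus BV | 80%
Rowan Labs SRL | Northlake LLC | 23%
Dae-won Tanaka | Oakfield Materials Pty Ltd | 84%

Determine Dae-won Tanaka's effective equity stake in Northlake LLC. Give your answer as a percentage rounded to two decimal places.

Dae-won reaches Northlake along 4 paths.
Via Lumen: 32% × 65% = 20.8%.
Via Talus → Lumen: 80% × 21% × 65% = 10.92%.
Via Lumen → Rowan: 32% × 100% × 23% = 7.36%.
Via Talus → Lumen → Rowan: 80% × 21% × 100% × 23% = 3.864%.
Total: 20.8% + 10.92% + 7.36% + 3.864% = 42.944%.
Rounded: 42.94%.

42.94%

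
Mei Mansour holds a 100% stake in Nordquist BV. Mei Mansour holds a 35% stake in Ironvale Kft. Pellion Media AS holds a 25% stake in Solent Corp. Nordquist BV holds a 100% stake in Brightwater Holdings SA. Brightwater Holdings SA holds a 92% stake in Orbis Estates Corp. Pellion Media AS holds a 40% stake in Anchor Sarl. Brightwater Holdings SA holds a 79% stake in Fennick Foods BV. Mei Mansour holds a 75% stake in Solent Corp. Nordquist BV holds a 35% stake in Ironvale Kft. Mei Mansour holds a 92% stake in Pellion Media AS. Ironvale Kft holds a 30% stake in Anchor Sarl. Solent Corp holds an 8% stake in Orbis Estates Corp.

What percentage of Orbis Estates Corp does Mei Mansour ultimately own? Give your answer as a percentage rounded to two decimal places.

99.84%

Mei reaches Orbis along 3 paths.
Via Solent: 75% × 8% = 6%.
Via Pellion → Solent: 92% × 25% × 8% = 1.84%.
Via Nordquist → Brightwater: 100% × 100% × 92% = 92%.
Total: 6% + 1.84% + 92% = 99.84%.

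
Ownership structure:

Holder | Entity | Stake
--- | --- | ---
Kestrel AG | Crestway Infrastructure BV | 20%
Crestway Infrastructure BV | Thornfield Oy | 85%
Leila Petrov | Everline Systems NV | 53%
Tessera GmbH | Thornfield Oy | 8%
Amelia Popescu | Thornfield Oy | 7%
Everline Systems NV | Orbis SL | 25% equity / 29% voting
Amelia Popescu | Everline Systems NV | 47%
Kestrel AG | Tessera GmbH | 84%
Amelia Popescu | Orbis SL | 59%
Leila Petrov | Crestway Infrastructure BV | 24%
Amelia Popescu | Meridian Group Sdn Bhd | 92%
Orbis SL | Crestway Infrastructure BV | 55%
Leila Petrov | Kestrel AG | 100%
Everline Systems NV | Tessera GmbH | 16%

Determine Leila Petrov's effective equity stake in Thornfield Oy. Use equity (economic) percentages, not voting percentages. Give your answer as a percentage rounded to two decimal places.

Leila reaches Thornfield along 5 paths.
Via Everline → Tessera: 53% × 16% × 8% = 0.6784%.
Via Kestrel → Tessera: 100% × 84% × 8% = 6.72%.
Via Kestrel → Crestway: 100% × 20% × 85% = 17%.
Via Crestway: 24% × 85% = 20.4%.
Via Everline → Orbis → Crestway: 53% × 25% × 55% × 85% = 6.194375%.
Total: 0.6784% + 6.72% + 17% + 20.4% + 6.194375% = 50.992775%.
Rounded: 50.99%.

50.99%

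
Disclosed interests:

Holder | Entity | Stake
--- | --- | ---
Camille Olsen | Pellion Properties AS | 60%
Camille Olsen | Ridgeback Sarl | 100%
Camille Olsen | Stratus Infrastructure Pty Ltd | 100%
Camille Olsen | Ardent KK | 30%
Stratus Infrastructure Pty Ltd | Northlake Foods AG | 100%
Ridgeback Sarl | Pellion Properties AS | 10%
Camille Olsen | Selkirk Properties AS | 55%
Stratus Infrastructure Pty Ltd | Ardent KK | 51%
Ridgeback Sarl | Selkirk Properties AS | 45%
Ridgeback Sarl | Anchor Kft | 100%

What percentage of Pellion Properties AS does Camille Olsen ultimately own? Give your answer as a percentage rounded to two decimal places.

70.00%

Camille reaches Pellion along 2 paths.
Direct stake: 60% = 60%.
Via Ridgeback: 100% × 10% = 10%.
Total: 60% + 10% = 70%.
Rounded: 70.00%.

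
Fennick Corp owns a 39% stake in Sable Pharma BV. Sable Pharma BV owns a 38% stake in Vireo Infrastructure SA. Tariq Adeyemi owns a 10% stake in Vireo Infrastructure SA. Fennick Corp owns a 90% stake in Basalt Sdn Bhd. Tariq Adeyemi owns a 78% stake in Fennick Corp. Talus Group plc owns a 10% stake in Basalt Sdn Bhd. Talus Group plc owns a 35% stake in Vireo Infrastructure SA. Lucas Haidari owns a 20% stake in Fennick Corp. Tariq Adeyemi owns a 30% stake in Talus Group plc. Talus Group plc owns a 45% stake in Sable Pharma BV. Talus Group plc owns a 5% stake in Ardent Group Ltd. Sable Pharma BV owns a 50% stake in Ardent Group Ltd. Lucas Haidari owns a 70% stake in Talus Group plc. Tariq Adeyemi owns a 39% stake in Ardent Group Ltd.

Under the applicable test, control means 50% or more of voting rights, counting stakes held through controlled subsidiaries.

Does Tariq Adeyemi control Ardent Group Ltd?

No

Tariq holds 78% of Fennick, so Tariq controls Fennick.
Fennick holds 90% of Basalt, so Tariq controls Basalt.
In Ardent, Tariq's side holds only 39%, not ≥ 50%.
So Tariq does not control Ardent.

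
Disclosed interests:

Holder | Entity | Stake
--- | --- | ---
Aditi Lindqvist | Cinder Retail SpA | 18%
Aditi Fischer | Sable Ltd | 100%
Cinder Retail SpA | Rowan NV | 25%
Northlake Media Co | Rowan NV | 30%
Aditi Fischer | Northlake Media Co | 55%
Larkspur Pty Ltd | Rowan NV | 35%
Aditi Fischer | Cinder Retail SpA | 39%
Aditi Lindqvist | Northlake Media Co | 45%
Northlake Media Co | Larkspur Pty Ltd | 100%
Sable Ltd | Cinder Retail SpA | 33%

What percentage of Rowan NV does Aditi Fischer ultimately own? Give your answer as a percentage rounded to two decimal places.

53.75%

Aditi Fischer reaches Rowan along 4 paths.
Via Northlake → Larkspur: 55% × 100% × 35% = 19.25%.
Via Cinder: 39% × 25% = 9.75%.
Via Sable → Cinder: 100% × 33% × 25% = 8.25%.
Via Northlake: 55% × 30% = 16.5%.
Total: 19.25% + 9.75% + 8.25% + 16.5% = 53.75%.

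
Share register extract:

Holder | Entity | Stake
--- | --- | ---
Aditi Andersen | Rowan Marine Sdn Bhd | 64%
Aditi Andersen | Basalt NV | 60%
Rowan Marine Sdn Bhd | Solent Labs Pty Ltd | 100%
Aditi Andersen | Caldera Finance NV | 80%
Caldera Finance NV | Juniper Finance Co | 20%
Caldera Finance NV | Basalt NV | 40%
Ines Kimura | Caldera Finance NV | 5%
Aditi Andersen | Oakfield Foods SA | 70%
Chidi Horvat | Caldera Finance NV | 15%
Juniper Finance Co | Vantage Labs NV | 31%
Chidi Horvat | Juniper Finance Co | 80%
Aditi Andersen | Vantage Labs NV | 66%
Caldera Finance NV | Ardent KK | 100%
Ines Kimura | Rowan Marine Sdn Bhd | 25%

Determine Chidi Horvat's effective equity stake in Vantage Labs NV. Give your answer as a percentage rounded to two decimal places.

Chidi reaches Vantage along 2 paths.
Via Caldera → Juniper: 15% × 20% × 31% = 0.93%.
Via Juniper: 80% × 31% = 24.8%.
Total: 0.93% + 24.8% = 25.73%.

25.73%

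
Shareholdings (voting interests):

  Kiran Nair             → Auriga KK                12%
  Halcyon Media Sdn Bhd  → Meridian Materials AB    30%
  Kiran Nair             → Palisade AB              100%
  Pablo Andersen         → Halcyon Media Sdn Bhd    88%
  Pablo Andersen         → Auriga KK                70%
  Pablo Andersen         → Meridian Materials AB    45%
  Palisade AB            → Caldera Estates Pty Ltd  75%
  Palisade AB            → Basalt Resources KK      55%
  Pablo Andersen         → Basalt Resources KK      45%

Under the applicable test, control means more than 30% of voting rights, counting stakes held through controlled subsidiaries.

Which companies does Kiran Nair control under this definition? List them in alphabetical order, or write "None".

Basalt Resources KK, Caldera Estates Pty Ltd, Palisade AB

Kiran holds 100% of Palisade, so Kiran controls Palisade.
Palisade holds 75% of Caldera, so Kiran controls Caldera.
Palisade holds 55% of Basalt, so Kiran controls Basalt.
No other company's threshold is met.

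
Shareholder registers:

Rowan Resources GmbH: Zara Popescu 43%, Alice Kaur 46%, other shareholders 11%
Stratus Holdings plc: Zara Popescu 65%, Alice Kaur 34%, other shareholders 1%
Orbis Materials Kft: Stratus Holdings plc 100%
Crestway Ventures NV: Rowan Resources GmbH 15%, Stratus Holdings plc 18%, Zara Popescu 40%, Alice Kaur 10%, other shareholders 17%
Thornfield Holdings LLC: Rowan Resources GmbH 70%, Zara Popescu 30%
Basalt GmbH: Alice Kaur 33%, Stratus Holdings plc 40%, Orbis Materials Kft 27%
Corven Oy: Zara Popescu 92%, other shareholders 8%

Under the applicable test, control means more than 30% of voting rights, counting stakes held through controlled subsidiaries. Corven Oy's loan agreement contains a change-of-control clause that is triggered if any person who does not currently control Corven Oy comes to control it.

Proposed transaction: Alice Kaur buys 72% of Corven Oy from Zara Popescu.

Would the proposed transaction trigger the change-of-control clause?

Yes

The purchase adds only to Alice's holdings (Zara's stake shrinks), so Alice is the only person who could newly come to control Corven.
Alice holds 46% of Rowan, so Alice controls Rowan.
Alice holds 34% of Stratus, so Alice controls Stratus.
Stratus holds 100% of Orbis, so Alice controls Orbis.
Rowan and Stratus and Alice together hold 15% + 18% + 10% = 43% of Crestway, so Alice controls Crestway.
Rowan holds 70% of Thornfield, so Alice controls Thornfield.
Alice and Stratus and Orbis together hold 33% + 40% + 27% = 100% of Basalt, so Alice controls Basalt.
Neither Alice nor any entity Alice controls holds any voting interest in Corven.
So before the transaction, Alice does not control Corven.
After the purchase, Alice holds 72% of Corven directly, and Zara's stake falls to 20%.
Alice holds 72% of Corven, so Alice controls Corven.
Alice did not control Corven before and does after, so the clause is triggered.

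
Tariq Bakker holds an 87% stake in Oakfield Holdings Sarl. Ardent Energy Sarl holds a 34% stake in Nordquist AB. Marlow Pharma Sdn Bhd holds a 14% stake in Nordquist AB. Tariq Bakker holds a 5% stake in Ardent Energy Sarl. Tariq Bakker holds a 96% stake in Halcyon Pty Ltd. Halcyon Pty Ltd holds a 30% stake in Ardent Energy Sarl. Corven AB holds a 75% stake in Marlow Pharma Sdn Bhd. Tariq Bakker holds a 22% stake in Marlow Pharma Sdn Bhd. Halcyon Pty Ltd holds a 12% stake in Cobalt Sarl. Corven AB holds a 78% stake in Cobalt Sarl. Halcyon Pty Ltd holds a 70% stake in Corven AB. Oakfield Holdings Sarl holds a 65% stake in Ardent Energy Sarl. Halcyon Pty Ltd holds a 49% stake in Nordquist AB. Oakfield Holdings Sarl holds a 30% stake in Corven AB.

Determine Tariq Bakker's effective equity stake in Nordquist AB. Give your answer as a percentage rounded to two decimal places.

90.64%

Tariq reaches Nordquist along 7 paths.
Via Halcyon → Ardent: 96% × 30% × 34% = 9.792%.
Via Ardent: 5% × 34% = 1.7%.
Via Oakfield → Ardent: 87% × 65% × 34% = 19.227%.
Via Oakfield → Corven → Marlow: 87% × 30% × 75% × 14% = 2.7405%.
Via Halcyon → Corven → Marlow: 96% × 70% × 75% × 14% = 7.056%.
Via Marlow: 22% × 14% = 3.08%.
Via Halcyon: 96% × 49% = 47.04%.
Total: 9.792% + 1.7% + 19.227% + 2.7405% + 7.056% + 3.08% + 47.04% = 90.6355%.
Rounded: 90.64%.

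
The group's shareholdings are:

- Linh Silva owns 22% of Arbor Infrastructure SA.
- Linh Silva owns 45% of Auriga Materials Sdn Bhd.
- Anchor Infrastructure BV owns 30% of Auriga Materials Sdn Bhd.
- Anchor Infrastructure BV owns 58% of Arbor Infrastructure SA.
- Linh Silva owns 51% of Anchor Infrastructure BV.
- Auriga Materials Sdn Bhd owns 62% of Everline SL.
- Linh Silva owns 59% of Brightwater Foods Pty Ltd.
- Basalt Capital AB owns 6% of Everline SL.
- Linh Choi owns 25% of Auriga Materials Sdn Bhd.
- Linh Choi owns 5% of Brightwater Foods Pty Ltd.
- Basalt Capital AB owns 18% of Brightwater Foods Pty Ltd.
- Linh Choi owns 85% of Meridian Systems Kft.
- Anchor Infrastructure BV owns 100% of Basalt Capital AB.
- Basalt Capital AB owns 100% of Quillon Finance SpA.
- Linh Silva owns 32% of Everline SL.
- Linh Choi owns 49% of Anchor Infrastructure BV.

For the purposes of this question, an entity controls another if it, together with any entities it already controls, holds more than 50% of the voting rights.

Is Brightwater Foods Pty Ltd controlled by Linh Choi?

No

Linh Choi holds 85% of Meridian, so Linh Choi controls Meridian.
In Brightwater, Linh Choi's side holds only 5%, not > 50%.
So Linh Choi does not control Brightwater.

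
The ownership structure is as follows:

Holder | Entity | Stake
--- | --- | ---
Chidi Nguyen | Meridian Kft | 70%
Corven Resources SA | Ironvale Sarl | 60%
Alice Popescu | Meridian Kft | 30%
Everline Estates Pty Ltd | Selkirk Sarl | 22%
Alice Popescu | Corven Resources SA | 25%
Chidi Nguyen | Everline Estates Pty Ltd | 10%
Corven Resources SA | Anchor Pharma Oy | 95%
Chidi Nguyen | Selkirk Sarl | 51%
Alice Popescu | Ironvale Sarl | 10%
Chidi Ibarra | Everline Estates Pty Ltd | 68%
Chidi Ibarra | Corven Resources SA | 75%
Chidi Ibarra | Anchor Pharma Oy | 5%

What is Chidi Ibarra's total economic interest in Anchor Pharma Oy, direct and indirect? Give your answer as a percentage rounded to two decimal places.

76.25%

Chidi Ibarra reaches Anchor along 2 paths.
Via Corven: 75% × 95% = 71.25%.
Direct stake: 5% = 5%.
Total: 71.25% + 5% = 76.25%.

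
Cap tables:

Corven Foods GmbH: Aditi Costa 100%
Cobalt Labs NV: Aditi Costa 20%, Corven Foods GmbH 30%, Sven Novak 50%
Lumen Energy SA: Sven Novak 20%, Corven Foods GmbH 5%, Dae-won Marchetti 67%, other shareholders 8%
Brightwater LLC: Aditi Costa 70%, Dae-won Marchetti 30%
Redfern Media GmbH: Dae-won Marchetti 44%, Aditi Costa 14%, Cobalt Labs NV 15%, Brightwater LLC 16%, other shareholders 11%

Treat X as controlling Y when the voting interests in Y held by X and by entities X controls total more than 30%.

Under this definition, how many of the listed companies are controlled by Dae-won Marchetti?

Dae-won holds 67% of Lumen, so Dae-won controls Lumen.
Dae-won holds 44% of Redfern, so Dae-won controls Redfern.
No other company's threshold is met.
Dae-won controls 2 companies.

2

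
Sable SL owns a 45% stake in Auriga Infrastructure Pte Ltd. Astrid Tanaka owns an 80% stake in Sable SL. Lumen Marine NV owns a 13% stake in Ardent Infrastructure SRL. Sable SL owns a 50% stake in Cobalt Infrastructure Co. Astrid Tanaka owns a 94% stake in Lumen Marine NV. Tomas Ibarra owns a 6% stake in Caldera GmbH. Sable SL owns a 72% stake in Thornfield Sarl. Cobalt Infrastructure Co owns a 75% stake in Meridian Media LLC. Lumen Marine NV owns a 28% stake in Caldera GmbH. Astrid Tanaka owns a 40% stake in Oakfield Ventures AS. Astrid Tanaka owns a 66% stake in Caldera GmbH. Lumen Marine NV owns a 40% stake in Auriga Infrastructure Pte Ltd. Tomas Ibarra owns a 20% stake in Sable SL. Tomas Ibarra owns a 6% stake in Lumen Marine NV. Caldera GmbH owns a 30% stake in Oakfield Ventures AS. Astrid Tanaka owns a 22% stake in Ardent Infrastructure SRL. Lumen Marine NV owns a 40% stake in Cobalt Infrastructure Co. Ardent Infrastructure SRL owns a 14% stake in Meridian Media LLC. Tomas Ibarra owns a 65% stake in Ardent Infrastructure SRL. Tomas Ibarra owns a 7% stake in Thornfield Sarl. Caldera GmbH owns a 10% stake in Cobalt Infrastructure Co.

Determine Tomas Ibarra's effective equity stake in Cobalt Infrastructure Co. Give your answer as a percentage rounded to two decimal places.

13.17%

Tomas reaches Cobalt along 4 paths.
Via Sable: 20% × 50% = 10%.
Via Caldera: 6% × 10% = 0.6%.
Via Lumen → Caldera: 6% × 28% × 10% = 0.168%.
Via Lumen: 6% × 40% = 2.4%.
Total: 10% + 0.6% + 0.168% + 2.4% = 13.168%.
Rounded: 13.17%.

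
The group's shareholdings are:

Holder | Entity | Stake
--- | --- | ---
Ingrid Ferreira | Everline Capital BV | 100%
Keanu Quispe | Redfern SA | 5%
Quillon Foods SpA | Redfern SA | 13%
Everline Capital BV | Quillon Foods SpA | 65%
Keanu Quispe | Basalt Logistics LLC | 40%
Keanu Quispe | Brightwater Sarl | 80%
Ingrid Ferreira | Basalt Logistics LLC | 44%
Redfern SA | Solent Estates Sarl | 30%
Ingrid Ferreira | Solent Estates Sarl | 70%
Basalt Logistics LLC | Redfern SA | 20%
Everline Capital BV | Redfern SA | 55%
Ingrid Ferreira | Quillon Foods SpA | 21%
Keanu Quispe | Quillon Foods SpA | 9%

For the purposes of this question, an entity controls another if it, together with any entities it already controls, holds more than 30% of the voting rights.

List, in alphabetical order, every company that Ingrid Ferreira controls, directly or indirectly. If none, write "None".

Basalt Logistics LLC, Everline Capital BV, Quillon Foods SpA, Redfern SA, Solent Estates Sarl

Ingrid holds 100% of Everline, so Ingrid controls Everline.
Ingrid holds 44% of Basalt, so Ingrid controls Basalt.
Everline and Ingrid together hold 65% + 21% = 86% of Quillon, so Ingrid controls Quillon.
Basalt and Everline and Quillon together hold 20% + 55% + 13% = 88% of Redfern, so Ingrid controls Redfern.
Ingrid and Redfern together hold 70% + 30% = 100% of Solent, so Ingrid controls Solent.
No other company's threshold is met.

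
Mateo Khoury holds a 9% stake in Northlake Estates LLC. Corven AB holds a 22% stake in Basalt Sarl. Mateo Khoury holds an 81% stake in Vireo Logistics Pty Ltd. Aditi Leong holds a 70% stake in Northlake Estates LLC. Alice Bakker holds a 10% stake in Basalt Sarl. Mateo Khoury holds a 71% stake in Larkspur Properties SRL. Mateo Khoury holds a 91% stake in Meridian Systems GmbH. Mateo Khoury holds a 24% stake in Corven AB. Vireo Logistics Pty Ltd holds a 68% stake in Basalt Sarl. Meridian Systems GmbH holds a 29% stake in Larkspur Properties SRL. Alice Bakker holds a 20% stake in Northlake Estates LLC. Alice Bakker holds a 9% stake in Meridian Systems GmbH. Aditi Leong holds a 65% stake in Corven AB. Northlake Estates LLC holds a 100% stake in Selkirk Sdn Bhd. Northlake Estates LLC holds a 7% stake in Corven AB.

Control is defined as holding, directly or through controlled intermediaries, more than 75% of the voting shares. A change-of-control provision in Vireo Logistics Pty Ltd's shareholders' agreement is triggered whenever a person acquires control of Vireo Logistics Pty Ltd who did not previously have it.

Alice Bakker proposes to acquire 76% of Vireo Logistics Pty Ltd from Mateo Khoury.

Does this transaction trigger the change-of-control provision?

Yes

The purchase adds only to Alice's holdings (Mateo's stake shrinks), so Alice is the only person who could newly come to control Vireo.
Alice's largest direct stake is 20% in Northlake, which does not meet the threshold, so Alice controls no company.
Neither Alice nor any entity Alice controls holds any voting interest in Vireo.
So before the transaction, Alice does not control Vireo.
After the purchase, Alice holds 76% of Vireo directly, and Mateo's stake falls to 5%.
Alice holds 76% of Vireo, so Alice controls Vireo.
Alice did not control Vireo before and does after, so the clause is triggered.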